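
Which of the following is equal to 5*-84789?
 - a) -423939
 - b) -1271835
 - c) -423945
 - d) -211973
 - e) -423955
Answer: c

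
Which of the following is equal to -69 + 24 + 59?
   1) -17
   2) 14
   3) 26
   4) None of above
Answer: 2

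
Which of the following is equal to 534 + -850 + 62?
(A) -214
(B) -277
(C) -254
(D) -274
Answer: C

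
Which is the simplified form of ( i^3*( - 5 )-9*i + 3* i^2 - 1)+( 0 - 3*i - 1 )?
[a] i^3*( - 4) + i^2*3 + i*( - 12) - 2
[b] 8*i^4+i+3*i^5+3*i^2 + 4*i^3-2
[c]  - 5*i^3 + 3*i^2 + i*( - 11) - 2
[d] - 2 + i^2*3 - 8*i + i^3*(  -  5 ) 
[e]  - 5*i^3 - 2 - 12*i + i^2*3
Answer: e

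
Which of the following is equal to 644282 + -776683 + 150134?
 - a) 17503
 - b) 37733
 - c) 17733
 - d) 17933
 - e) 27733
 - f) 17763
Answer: c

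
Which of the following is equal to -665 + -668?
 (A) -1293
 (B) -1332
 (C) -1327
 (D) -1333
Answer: D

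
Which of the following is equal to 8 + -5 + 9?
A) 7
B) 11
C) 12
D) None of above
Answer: C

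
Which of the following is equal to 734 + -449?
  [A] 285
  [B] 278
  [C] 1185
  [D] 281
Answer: A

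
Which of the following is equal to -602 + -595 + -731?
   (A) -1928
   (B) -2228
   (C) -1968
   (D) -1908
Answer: A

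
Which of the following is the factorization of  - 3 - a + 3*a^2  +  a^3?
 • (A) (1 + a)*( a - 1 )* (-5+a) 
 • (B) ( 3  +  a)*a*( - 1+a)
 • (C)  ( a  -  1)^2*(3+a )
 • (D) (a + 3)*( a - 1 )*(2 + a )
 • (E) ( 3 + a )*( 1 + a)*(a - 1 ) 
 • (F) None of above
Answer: E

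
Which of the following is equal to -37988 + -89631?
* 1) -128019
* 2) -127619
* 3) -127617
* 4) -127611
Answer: 2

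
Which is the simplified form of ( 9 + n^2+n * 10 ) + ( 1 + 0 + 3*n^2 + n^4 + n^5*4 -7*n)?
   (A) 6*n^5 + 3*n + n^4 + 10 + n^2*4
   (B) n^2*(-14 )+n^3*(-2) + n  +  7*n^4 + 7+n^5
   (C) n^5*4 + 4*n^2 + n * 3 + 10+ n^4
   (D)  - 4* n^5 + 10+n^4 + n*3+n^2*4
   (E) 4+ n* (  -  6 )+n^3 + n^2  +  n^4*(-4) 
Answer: C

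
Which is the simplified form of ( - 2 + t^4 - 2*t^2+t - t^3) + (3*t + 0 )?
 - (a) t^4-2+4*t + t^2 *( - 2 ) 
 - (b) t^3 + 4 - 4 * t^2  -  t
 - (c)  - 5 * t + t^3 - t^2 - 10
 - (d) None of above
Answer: d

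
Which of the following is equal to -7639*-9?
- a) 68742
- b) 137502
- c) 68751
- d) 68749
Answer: c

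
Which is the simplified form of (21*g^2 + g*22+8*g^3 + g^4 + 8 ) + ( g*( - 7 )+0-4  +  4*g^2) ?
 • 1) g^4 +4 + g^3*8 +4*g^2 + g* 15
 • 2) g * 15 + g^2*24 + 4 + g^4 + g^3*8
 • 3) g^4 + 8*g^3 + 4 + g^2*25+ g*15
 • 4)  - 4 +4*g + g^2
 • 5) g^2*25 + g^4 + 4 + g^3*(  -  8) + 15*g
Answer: 3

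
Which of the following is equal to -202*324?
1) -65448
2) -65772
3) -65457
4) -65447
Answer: 1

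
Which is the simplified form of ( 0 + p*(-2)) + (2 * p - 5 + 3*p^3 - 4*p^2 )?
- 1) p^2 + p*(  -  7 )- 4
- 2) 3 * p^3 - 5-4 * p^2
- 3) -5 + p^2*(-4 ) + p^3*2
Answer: 2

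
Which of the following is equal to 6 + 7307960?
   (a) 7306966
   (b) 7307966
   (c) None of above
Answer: b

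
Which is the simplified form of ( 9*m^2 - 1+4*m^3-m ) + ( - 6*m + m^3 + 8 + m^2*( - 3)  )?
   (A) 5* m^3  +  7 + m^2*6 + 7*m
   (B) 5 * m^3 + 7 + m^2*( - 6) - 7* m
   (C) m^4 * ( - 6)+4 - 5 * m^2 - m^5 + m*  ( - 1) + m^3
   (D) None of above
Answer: D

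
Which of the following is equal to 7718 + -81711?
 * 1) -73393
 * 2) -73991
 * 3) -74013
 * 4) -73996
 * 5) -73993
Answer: 5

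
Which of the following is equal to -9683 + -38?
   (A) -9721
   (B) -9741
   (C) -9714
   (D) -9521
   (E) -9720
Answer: A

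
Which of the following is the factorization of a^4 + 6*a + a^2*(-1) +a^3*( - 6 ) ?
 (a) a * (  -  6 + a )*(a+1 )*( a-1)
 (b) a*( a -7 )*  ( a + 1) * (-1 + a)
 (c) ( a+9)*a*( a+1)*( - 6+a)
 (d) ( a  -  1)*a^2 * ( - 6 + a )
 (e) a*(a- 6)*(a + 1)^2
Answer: a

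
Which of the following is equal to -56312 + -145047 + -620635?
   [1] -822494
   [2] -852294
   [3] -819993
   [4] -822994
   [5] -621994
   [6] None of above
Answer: 6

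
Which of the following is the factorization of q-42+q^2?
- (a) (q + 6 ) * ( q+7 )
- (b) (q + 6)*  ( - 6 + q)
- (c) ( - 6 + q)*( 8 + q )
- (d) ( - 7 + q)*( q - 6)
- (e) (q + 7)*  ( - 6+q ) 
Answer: e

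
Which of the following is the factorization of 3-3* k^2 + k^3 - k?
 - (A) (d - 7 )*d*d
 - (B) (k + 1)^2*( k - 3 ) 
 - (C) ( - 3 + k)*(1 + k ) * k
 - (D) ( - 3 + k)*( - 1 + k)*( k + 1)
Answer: D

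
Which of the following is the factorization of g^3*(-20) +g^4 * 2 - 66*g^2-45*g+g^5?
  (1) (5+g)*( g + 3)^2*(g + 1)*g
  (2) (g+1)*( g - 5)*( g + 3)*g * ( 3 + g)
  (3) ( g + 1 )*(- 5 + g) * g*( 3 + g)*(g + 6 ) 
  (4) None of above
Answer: 2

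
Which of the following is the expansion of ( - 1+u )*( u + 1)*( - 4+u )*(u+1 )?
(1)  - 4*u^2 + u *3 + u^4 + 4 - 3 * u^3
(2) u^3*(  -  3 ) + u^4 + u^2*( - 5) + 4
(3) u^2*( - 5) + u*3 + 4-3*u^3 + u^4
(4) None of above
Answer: 3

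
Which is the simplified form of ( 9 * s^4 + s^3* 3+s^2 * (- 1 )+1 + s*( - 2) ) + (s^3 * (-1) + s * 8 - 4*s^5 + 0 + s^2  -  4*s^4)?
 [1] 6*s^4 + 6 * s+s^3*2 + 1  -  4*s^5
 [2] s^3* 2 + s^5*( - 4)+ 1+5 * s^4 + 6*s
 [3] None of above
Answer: 2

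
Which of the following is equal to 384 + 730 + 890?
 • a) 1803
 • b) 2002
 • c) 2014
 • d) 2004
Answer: d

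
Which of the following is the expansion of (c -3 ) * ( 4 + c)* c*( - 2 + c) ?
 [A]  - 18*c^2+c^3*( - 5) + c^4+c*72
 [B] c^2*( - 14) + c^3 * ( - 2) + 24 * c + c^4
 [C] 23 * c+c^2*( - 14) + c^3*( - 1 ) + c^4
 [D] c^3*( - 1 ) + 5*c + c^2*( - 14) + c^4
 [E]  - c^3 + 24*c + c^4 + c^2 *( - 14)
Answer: E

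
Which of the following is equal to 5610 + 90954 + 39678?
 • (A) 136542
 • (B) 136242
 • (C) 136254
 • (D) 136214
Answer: B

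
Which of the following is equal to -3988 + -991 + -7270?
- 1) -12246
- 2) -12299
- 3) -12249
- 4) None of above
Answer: 3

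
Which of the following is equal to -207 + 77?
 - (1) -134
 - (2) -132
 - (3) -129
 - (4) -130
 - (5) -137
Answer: 4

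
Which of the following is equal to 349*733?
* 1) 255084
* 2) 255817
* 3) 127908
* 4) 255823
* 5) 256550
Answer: 2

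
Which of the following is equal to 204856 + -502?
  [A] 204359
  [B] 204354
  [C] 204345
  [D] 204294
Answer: B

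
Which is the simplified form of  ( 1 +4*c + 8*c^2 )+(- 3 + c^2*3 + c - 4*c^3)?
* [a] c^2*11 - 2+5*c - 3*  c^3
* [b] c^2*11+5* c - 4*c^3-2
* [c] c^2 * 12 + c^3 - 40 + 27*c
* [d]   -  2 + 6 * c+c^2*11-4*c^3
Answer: b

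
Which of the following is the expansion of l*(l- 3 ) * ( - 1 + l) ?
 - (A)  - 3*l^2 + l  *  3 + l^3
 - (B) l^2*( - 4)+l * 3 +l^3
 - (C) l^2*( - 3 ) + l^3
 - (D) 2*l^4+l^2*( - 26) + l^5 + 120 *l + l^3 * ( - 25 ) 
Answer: B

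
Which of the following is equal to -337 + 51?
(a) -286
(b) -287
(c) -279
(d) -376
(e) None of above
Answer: a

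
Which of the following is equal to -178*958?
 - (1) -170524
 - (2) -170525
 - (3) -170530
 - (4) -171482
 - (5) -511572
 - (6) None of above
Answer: 1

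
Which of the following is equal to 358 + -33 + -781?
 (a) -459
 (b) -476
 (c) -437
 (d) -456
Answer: d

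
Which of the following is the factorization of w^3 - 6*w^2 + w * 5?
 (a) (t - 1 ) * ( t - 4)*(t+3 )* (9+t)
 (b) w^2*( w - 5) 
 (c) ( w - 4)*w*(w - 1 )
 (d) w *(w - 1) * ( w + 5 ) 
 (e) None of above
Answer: e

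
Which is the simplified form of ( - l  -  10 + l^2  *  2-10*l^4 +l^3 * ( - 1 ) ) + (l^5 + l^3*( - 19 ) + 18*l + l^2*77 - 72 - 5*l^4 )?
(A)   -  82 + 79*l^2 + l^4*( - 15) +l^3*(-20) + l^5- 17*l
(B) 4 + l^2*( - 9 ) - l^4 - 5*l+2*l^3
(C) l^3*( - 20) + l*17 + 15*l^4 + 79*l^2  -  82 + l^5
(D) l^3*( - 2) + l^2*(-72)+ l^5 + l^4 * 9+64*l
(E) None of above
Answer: E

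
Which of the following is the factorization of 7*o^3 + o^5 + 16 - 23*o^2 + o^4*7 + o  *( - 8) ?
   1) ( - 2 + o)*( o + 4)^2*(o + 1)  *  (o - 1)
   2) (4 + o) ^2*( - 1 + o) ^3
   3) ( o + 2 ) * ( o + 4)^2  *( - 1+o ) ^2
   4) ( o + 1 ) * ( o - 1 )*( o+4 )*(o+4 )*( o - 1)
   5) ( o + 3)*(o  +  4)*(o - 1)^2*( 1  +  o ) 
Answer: 4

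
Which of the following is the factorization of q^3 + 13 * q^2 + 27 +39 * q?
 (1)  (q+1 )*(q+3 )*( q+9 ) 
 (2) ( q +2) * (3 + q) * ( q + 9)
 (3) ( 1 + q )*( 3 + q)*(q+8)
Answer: 1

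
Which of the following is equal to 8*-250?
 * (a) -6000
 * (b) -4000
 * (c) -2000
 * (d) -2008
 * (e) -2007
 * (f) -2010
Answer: c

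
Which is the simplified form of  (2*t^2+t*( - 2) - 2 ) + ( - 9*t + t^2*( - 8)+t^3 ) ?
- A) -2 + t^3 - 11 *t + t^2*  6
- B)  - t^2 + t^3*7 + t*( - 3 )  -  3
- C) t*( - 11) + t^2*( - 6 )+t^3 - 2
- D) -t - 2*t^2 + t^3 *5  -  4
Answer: C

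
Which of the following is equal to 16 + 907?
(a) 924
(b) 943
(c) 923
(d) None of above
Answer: c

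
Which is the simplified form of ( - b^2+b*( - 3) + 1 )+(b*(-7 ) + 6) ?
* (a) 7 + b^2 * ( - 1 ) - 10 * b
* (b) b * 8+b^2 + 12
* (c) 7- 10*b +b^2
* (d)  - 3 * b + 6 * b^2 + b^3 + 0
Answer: a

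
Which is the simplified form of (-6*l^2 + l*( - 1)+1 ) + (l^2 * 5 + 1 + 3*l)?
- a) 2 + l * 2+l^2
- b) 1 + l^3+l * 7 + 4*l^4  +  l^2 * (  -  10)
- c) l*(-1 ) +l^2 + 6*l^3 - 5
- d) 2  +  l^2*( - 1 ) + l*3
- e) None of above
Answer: e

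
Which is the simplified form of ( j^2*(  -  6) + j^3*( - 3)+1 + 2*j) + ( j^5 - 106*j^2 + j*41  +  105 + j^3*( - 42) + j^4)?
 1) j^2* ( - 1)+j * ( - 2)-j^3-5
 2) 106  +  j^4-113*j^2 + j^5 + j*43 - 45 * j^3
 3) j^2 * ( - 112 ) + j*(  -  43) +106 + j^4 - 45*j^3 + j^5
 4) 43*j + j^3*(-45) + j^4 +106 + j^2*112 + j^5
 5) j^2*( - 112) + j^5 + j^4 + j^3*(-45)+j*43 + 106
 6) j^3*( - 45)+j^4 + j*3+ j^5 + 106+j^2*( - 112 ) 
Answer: 5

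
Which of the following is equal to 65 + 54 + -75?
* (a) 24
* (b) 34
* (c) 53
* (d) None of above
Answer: d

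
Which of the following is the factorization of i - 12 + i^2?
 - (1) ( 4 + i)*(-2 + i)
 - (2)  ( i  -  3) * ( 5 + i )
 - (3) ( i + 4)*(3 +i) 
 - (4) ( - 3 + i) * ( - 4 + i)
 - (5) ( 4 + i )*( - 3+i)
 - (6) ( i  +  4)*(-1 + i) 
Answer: 5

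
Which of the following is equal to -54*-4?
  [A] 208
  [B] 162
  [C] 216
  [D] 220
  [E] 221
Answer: C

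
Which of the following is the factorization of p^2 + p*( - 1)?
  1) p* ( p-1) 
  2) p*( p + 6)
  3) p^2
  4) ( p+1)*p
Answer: 1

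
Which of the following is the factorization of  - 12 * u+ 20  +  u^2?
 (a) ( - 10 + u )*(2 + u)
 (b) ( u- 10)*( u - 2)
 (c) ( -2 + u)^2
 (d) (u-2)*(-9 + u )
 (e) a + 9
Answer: b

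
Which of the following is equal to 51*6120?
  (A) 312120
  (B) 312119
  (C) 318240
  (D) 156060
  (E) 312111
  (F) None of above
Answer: A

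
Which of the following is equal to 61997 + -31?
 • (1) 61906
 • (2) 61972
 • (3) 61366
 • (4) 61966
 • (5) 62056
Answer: 4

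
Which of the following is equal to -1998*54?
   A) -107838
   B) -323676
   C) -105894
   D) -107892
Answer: D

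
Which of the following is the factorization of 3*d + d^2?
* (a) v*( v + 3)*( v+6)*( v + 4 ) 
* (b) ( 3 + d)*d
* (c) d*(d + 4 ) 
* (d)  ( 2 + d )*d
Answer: b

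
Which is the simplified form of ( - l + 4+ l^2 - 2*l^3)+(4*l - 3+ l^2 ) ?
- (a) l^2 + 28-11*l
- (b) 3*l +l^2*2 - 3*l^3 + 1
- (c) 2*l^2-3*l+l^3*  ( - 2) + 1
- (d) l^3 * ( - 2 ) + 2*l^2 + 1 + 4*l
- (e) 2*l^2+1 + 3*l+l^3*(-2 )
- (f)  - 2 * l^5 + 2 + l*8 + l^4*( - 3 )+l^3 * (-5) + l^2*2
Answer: e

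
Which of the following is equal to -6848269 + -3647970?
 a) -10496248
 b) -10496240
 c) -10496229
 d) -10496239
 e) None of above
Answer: d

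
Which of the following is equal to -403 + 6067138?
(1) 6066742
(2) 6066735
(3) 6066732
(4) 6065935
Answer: 2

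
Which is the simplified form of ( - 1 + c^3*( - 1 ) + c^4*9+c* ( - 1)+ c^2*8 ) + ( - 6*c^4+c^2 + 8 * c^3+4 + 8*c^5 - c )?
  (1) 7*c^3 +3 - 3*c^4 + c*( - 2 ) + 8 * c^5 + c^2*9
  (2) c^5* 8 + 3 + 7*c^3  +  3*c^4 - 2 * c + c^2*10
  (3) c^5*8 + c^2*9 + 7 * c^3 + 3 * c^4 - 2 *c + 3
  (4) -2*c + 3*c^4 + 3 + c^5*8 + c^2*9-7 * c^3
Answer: 3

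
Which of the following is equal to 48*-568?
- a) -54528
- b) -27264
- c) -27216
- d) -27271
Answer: b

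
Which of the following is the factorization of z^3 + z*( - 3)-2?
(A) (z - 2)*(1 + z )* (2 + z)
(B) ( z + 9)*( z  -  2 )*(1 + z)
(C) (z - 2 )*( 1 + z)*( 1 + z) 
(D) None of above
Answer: C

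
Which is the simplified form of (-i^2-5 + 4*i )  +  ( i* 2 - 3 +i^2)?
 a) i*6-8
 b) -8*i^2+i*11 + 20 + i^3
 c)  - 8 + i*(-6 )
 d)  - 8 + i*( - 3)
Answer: a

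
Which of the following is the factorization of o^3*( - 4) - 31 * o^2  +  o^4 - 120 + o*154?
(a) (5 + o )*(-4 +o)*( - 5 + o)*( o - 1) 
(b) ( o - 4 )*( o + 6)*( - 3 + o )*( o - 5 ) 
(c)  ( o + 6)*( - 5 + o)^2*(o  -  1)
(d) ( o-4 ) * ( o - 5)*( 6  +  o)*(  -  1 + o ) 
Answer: d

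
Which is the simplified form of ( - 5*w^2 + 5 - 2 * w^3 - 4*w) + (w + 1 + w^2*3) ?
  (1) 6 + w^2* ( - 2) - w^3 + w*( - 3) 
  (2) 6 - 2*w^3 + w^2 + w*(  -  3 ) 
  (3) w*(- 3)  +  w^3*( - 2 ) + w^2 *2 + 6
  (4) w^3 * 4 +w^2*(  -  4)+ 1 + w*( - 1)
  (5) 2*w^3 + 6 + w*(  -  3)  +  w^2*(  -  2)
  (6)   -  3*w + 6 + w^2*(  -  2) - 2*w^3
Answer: 6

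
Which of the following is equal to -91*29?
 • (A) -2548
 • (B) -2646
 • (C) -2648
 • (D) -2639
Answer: D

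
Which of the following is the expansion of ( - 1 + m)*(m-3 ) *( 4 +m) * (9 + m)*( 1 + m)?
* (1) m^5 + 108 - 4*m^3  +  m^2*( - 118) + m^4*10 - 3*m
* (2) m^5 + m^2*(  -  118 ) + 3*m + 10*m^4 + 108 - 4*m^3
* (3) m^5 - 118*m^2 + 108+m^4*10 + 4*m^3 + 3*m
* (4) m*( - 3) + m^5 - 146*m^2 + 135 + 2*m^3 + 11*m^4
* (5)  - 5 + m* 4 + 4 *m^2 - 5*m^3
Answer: 2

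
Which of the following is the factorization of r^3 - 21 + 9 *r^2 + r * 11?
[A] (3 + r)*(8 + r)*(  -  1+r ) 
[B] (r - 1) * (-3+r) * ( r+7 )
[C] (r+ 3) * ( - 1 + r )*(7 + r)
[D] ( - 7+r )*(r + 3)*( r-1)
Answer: C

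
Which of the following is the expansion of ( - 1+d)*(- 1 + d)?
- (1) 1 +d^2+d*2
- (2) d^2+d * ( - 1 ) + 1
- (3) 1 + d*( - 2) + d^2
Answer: 3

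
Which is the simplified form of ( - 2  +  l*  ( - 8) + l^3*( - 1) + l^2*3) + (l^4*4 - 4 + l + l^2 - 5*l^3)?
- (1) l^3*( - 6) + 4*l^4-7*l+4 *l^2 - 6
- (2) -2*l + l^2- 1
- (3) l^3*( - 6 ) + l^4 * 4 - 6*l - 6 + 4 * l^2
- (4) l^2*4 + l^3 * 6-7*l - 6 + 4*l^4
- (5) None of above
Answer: 1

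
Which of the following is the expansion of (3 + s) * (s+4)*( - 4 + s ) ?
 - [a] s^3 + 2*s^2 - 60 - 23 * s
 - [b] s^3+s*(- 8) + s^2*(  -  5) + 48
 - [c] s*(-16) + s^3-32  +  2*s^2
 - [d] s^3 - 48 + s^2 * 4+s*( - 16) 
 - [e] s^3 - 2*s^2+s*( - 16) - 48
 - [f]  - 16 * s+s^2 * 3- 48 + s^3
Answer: f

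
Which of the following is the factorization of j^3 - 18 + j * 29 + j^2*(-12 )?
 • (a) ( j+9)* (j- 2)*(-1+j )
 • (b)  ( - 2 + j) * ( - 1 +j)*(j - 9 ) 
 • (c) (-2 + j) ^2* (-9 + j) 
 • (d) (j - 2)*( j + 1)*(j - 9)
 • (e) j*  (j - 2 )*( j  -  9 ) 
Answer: b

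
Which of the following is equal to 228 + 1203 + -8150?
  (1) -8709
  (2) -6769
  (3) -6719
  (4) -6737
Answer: 3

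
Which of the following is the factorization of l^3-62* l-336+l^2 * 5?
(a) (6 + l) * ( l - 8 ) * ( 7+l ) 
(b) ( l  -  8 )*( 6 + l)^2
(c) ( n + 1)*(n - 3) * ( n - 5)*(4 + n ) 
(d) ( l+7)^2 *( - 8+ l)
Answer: a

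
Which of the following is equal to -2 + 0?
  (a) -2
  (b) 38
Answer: a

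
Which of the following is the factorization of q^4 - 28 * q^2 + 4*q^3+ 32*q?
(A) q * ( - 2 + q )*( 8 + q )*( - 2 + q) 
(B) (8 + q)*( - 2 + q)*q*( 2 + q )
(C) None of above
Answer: A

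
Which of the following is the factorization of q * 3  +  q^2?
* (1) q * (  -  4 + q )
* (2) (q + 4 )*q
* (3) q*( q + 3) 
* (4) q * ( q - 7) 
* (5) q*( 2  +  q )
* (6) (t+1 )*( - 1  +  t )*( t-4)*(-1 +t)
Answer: 3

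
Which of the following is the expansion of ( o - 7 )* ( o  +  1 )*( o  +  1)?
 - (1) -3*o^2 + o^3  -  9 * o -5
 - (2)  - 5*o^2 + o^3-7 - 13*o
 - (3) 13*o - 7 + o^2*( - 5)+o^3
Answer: 2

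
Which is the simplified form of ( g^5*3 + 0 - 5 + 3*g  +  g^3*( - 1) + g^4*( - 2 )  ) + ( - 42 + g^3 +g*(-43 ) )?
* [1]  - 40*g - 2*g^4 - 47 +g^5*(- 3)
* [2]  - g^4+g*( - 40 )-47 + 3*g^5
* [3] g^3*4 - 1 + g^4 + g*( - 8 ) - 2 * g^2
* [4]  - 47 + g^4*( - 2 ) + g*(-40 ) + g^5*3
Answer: 4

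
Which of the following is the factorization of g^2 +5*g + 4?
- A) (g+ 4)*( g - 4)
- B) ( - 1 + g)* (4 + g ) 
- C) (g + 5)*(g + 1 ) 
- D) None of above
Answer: D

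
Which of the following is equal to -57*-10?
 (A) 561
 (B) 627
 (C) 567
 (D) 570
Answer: D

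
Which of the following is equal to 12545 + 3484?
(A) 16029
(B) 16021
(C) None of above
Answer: A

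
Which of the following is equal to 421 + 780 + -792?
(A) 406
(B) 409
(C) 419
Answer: B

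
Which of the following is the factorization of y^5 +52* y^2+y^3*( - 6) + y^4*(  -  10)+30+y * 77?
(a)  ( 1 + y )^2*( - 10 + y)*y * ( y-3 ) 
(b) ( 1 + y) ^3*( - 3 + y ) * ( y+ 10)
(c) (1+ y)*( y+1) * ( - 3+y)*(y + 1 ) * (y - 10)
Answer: c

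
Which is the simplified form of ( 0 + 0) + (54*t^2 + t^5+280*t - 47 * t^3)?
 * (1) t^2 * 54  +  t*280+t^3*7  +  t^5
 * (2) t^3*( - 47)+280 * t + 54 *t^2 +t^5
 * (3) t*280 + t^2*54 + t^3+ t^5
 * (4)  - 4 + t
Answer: 2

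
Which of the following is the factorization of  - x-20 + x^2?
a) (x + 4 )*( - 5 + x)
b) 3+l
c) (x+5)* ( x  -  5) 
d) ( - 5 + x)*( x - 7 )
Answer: a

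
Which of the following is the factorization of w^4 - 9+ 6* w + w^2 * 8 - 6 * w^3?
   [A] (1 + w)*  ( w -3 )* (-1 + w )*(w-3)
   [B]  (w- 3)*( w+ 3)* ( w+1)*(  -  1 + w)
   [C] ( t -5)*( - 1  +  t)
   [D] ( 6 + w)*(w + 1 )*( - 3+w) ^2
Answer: A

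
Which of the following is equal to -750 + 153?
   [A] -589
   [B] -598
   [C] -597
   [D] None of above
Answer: C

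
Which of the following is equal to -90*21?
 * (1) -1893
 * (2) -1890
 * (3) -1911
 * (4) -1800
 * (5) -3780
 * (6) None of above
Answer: 2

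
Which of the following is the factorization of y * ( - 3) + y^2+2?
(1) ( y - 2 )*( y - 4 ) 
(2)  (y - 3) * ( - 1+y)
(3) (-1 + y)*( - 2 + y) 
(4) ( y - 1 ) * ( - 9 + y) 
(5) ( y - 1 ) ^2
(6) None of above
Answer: 3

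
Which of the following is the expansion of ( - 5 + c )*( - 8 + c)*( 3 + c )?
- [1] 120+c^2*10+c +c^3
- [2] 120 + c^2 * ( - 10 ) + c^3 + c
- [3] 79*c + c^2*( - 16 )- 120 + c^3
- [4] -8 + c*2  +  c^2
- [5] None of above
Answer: 2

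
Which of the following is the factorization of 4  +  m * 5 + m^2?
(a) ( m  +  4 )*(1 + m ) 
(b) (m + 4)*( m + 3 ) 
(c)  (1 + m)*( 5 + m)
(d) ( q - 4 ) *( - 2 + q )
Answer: a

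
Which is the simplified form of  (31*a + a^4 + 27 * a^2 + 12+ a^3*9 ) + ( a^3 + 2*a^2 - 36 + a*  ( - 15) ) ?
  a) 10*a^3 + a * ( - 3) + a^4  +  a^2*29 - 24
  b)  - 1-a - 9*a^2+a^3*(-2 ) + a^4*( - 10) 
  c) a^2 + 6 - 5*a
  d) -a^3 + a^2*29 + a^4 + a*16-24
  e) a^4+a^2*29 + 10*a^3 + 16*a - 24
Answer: e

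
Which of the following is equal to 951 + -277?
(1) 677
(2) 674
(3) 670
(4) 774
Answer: 2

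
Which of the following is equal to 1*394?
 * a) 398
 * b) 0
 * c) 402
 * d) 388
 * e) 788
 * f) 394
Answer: f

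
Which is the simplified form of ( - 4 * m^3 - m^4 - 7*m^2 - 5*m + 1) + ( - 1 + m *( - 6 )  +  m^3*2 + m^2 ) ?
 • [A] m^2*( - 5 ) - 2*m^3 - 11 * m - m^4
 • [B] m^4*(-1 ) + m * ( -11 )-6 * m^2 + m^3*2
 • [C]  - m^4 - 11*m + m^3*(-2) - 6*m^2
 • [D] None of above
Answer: C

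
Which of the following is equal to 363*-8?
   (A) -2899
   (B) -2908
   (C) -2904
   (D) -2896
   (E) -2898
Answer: C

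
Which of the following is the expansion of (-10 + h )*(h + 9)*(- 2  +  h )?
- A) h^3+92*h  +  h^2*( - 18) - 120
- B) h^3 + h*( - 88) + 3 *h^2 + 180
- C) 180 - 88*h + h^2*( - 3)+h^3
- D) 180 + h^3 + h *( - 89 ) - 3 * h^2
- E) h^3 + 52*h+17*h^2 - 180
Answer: C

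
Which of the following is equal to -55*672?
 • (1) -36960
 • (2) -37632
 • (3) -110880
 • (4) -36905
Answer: 1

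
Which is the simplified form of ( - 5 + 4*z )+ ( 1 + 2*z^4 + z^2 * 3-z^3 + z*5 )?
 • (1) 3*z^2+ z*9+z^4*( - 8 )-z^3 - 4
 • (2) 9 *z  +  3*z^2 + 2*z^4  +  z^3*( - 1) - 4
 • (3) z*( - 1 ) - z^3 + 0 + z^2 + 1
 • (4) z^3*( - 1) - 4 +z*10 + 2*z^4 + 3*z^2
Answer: 2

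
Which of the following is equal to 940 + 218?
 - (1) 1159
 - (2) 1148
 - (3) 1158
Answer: 3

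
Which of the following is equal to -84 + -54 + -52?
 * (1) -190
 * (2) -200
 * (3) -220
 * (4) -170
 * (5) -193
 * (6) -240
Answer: 1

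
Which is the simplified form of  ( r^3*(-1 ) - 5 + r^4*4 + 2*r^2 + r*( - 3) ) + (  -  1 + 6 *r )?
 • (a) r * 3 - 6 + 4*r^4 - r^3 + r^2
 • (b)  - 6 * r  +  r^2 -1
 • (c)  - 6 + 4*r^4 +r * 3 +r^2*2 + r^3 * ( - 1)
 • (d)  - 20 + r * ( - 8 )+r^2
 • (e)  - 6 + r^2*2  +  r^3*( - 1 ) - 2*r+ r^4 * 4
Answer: c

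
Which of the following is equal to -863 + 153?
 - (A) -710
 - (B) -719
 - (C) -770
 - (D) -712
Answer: A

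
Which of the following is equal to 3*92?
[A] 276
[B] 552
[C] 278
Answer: A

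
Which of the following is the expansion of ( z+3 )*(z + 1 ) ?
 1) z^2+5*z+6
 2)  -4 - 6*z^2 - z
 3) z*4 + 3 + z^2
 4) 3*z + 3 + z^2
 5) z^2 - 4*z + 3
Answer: 3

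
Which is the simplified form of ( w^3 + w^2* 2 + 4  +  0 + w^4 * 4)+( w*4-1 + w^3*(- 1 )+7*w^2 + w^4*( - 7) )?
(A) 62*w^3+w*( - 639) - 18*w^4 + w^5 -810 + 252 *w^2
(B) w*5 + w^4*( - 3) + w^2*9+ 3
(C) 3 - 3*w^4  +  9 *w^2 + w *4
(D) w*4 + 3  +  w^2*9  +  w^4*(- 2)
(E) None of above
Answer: C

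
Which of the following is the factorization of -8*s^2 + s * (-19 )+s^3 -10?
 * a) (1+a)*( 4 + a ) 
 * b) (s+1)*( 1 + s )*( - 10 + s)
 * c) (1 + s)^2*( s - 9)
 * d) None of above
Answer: b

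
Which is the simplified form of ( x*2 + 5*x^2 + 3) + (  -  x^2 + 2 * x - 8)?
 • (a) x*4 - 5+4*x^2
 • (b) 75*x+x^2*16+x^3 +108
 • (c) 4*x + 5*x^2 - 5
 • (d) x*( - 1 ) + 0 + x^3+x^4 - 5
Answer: a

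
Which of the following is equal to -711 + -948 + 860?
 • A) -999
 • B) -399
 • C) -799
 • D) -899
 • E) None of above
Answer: C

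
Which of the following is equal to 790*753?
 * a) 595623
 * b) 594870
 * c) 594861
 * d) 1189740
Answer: b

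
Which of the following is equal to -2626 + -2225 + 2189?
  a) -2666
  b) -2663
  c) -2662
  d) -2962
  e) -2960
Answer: c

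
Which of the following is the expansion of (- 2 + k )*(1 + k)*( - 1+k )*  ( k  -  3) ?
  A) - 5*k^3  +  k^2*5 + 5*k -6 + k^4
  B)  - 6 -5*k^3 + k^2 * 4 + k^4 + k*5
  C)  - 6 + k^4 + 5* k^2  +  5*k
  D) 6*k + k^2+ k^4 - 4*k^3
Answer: A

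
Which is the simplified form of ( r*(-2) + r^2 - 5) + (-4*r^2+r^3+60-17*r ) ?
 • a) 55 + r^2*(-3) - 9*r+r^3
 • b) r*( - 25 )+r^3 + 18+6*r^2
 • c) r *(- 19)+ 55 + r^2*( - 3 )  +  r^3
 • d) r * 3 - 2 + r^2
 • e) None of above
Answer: c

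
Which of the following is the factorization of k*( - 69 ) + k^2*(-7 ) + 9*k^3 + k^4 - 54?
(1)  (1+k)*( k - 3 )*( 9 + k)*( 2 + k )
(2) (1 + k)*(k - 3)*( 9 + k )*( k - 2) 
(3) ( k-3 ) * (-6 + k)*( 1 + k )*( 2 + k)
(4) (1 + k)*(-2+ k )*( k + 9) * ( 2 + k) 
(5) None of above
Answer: 1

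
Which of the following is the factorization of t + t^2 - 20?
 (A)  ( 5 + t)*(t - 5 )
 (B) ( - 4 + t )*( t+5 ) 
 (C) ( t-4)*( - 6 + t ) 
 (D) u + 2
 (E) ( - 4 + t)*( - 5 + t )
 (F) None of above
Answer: B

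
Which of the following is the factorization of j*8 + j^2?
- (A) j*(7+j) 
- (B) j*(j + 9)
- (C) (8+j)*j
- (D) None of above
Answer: C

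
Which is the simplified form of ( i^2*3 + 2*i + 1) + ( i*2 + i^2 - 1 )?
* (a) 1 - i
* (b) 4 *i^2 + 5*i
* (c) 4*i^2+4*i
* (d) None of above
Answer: c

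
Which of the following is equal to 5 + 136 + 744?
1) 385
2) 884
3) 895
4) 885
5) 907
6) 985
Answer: 4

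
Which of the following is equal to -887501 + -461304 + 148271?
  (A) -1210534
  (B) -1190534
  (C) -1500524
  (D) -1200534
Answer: D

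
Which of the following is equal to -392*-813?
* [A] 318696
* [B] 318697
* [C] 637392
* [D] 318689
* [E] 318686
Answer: A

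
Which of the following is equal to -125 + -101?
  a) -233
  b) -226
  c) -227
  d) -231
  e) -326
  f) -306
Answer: b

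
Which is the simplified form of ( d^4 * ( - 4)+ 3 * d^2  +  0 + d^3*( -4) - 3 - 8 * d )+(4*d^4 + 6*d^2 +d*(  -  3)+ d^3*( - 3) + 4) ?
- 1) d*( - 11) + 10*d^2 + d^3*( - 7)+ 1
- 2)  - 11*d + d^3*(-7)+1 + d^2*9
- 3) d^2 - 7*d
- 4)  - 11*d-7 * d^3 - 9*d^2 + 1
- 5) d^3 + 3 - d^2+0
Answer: 2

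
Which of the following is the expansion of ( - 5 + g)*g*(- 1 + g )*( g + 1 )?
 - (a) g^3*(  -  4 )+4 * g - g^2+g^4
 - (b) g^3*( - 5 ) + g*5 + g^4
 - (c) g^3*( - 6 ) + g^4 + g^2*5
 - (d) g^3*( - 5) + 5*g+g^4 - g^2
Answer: d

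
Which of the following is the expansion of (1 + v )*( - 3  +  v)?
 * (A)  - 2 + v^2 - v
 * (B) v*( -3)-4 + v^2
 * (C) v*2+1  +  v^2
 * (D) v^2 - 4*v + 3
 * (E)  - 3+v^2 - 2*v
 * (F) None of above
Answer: E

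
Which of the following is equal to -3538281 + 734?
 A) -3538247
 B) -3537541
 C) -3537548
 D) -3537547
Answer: D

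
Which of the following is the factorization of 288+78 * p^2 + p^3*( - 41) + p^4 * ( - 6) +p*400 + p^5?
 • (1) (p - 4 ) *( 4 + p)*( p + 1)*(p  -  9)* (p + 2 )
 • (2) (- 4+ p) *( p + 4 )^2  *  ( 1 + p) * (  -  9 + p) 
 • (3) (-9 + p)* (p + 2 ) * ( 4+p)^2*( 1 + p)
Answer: 1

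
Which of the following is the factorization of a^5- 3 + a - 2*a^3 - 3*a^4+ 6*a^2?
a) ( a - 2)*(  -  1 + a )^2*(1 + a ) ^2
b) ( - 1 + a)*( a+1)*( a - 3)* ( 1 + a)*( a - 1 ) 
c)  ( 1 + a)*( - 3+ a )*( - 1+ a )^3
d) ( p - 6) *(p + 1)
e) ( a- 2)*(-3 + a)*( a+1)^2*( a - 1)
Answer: b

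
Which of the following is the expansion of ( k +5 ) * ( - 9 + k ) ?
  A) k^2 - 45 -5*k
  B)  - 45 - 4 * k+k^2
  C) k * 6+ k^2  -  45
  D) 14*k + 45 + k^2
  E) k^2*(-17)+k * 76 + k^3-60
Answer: B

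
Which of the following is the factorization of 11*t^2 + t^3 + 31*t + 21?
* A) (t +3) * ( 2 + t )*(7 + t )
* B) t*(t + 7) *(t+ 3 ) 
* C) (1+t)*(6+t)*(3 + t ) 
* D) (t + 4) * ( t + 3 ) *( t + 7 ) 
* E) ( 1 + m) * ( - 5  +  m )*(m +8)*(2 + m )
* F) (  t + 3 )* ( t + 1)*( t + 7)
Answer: F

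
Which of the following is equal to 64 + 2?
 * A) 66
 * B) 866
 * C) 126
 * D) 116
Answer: A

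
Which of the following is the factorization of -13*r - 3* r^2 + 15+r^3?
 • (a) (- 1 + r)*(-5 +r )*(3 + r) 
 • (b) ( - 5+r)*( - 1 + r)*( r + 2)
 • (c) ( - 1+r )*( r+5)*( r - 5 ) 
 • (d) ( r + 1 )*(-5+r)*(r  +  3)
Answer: a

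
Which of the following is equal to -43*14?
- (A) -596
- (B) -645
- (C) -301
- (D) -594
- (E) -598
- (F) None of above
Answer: F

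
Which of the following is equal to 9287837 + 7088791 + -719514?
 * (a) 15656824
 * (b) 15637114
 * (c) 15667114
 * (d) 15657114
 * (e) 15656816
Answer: d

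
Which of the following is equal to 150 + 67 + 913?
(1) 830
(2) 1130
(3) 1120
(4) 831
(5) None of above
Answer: 2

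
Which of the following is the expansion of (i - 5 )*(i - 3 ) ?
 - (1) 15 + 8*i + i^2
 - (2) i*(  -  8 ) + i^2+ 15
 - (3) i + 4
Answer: 2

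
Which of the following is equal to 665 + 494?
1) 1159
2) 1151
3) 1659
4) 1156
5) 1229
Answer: 1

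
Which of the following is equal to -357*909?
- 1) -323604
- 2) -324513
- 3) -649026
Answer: 2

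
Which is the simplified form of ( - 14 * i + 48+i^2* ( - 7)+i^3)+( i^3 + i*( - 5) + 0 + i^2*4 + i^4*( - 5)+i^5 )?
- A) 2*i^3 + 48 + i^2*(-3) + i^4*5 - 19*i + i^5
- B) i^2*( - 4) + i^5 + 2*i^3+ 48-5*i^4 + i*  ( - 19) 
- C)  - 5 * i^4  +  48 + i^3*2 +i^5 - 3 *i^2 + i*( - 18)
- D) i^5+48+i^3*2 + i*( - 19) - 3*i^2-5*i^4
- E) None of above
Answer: D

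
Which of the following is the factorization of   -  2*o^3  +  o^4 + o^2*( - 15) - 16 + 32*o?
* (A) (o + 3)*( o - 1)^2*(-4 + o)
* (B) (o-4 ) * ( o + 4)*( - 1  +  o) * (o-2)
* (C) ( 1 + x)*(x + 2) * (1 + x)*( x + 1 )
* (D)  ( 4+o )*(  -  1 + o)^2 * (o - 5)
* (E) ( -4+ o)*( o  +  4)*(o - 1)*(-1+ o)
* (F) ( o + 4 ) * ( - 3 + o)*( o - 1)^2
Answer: E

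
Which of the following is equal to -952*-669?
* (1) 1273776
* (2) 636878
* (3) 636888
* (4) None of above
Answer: 3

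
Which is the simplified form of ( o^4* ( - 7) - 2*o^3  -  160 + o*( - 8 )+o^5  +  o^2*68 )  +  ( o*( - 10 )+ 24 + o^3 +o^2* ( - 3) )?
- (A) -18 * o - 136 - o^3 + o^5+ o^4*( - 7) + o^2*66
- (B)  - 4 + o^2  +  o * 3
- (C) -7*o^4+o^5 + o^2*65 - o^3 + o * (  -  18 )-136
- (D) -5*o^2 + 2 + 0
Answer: C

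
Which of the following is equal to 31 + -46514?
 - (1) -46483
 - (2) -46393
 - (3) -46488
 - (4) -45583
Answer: 1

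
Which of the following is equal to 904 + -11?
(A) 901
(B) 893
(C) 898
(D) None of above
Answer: B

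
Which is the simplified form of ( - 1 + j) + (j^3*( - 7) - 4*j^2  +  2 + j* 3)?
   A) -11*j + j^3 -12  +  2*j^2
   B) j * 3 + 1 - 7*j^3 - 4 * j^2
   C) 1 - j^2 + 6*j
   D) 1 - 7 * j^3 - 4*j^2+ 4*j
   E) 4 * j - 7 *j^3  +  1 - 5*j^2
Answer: D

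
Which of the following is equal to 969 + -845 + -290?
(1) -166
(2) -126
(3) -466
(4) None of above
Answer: 1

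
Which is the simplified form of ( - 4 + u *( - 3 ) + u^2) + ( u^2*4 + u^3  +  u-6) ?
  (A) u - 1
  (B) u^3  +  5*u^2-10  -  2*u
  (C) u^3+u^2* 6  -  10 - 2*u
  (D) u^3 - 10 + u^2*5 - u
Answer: B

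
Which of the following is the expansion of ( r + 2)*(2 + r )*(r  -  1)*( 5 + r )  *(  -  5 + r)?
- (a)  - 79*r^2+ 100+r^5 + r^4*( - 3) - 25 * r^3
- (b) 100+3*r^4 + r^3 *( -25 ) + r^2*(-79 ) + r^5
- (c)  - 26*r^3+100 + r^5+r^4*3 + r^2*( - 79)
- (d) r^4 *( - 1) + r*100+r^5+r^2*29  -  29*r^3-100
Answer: b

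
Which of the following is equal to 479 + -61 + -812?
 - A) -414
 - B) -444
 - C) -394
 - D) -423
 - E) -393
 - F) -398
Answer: C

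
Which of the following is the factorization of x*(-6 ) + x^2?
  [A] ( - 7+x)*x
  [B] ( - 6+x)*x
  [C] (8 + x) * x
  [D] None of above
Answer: B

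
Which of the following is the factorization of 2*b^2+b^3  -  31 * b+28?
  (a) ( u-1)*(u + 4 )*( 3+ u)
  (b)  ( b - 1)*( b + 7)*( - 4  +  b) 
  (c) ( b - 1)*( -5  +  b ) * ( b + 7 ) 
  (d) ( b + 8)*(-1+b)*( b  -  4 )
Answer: b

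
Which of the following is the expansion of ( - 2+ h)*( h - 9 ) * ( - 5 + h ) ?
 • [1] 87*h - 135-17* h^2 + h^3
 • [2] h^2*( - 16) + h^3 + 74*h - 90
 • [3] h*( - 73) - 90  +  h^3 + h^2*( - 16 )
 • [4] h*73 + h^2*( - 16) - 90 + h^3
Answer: 4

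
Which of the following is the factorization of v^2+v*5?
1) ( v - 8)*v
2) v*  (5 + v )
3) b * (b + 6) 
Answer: 2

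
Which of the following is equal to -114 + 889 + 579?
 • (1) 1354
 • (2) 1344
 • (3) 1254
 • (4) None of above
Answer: 1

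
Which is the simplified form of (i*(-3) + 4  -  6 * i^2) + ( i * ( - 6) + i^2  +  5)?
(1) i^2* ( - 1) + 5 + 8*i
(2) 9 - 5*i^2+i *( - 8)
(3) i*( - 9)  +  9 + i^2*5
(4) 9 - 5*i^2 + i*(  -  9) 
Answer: 4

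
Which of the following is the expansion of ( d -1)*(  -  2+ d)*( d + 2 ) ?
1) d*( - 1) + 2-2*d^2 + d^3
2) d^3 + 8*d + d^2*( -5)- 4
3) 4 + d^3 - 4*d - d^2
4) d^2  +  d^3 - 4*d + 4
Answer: 3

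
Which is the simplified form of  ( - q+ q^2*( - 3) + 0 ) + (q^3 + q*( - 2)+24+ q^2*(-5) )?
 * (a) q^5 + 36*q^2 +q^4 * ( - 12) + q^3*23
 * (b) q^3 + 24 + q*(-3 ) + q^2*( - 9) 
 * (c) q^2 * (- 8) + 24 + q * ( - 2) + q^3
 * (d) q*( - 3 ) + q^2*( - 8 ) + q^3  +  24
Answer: d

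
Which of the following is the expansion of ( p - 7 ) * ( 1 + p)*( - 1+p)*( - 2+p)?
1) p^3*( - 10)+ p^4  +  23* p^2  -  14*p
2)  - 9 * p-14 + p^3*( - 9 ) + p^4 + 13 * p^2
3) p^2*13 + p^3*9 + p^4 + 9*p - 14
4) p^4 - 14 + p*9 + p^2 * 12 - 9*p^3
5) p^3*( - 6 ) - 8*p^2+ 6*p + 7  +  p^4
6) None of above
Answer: 6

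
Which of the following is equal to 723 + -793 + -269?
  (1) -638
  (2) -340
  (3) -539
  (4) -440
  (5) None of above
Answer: 5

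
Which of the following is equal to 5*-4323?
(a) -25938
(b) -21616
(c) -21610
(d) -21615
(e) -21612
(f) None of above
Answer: d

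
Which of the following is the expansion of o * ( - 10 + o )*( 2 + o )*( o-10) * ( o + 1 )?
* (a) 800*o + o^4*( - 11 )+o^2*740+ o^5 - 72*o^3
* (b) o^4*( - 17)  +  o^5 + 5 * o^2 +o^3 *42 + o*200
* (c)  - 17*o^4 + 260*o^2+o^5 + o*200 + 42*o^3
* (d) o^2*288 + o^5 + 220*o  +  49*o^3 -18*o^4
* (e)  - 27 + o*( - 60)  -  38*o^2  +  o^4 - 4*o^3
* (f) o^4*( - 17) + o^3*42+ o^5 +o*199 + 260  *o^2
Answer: c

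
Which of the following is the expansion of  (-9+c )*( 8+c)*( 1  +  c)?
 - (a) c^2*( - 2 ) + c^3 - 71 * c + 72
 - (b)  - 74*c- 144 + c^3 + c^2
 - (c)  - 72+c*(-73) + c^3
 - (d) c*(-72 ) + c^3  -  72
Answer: c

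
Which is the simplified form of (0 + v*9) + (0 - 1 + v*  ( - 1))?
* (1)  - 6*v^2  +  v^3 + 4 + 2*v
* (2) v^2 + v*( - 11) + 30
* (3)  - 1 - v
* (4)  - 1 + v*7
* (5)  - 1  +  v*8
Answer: 5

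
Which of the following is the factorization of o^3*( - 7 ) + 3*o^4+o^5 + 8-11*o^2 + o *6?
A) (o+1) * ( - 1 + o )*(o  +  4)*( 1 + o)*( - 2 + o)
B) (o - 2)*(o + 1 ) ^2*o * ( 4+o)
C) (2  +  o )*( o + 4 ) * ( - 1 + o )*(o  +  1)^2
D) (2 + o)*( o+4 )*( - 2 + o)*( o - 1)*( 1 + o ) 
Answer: A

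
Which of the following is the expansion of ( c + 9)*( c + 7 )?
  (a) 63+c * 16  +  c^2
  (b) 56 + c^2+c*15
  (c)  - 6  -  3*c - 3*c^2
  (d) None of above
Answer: a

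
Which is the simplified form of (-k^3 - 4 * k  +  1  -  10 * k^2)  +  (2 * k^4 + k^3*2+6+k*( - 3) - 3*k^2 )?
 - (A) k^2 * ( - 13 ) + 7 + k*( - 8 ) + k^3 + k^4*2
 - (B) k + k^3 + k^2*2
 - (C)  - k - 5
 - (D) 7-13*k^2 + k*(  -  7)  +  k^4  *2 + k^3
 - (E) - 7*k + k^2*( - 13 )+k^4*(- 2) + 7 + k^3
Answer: D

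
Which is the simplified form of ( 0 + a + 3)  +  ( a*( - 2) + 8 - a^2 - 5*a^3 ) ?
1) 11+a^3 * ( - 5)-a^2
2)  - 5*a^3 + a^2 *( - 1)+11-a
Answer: 2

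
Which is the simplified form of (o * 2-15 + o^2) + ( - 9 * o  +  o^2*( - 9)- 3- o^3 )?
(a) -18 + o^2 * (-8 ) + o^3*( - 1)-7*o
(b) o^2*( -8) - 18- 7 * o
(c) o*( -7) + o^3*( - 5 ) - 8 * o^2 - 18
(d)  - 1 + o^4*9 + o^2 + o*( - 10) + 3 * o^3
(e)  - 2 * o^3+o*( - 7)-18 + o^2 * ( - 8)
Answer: a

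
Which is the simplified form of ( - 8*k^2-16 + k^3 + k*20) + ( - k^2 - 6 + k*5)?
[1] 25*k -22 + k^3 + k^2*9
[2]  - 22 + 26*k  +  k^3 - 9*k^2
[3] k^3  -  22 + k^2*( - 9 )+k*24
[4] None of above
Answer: 4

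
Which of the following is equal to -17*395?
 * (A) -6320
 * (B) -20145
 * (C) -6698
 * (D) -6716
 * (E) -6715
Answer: E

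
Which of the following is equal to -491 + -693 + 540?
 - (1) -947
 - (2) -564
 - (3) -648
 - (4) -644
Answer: 4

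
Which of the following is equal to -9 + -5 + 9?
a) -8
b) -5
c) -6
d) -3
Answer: b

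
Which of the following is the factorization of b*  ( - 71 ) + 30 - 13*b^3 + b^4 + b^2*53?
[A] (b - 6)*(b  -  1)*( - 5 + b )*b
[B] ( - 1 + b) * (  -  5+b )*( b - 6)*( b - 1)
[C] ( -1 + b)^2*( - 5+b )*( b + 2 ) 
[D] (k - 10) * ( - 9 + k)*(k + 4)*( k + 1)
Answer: B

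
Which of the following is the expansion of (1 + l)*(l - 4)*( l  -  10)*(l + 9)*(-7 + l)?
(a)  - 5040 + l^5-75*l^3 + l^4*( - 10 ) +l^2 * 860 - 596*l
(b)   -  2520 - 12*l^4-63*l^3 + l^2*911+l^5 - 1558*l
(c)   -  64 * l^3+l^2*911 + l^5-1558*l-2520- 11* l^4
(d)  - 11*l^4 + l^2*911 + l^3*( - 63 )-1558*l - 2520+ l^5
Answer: d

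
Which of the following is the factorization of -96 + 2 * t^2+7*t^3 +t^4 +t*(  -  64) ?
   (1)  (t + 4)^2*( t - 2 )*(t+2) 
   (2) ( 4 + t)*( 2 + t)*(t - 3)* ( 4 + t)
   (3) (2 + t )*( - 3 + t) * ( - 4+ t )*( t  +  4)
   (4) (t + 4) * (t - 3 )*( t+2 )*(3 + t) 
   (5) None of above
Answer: 2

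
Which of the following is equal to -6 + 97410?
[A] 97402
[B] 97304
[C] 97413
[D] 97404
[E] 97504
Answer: D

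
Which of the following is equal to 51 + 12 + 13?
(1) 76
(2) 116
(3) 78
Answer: 1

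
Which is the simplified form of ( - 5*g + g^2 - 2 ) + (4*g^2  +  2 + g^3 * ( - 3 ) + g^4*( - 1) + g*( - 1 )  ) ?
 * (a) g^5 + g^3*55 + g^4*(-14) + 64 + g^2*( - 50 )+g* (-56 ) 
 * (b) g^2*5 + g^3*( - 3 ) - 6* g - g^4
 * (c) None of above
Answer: b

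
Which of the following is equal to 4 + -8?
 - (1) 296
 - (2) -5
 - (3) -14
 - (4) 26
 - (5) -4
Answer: 5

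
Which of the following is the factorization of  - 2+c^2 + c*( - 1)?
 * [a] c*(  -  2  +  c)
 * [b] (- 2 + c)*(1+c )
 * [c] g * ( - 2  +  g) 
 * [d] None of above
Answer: b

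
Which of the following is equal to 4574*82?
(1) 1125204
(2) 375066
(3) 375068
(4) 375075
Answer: 3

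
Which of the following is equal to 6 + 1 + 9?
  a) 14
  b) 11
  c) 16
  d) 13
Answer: c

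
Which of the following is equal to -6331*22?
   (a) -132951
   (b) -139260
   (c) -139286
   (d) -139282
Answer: d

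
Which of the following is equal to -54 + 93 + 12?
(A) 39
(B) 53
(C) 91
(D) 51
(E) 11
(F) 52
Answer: D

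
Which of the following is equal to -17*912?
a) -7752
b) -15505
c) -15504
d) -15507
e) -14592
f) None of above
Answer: c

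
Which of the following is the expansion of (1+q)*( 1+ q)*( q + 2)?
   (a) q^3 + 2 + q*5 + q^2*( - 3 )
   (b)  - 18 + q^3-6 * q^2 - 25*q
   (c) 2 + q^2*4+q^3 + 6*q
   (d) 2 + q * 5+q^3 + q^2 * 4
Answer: d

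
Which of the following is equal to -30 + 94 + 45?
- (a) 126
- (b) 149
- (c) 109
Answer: c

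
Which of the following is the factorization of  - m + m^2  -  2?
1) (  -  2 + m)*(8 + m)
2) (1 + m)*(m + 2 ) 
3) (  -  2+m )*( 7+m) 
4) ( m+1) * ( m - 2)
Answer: 4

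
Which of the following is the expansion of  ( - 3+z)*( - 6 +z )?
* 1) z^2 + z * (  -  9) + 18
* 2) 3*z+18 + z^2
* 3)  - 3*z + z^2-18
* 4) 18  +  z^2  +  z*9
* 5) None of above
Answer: 1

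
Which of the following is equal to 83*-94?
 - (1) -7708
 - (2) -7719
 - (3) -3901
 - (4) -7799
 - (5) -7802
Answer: 5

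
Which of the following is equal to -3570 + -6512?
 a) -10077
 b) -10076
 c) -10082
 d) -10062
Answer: c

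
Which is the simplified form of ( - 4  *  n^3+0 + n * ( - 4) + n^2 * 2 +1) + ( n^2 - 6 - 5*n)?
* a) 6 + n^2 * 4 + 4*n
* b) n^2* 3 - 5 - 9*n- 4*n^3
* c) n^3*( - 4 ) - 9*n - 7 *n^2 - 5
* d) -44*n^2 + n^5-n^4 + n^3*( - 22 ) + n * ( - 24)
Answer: b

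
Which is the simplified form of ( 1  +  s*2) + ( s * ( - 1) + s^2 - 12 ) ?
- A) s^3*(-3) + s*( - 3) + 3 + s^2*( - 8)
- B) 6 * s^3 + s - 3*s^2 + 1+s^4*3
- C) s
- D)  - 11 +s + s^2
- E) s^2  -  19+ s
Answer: D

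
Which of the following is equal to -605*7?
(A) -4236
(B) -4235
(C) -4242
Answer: B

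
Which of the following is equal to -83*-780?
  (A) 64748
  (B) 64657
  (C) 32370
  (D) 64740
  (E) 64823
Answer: D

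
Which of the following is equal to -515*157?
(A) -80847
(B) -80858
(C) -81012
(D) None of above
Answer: D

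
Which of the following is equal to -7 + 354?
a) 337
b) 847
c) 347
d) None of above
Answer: c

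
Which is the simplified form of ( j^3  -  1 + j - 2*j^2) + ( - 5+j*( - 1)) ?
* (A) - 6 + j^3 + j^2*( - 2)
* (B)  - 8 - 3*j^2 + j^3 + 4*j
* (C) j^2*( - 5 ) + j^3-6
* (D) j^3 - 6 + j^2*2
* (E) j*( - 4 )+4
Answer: A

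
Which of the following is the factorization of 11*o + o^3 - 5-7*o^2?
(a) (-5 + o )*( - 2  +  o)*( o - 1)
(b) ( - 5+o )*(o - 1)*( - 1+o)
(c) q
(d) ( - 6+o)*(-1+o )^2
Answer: b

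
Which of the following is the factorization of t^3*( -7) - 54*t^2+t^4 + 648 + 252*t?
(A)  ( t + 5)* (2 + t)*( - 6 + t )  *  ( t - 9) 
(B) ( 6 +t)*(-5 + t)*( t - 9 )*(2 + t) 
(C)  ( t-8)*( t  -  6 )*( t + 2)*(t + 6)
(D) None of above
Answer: D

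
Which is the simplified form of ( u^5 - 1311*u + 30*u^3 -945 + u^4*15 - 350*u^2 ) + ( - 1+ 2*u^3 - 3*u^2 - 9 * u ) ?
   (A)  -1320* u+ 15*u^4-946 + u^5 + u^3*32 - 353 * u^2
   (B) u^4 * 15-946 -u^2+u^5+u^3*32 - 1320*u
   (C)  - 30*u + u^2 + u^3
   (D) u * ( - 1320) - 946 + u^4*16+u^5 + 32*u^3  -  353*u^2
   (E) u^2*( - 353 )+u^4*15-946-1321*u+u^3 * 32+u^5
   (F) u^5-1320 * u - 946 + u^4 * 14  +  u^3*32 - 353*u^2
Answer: A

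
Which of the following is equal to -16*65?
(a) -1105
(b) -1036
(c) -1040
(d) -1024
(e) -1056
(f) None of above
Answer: c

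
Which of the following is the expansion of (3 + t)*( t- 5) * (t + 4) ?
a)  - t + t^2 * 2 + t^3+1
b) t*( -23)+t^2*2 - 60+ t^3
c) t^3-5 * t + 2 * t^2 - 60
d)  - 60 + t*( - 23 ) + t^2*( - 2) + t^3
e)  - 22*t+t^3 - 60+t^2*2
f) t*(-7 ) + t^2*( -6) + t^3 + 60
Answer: b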